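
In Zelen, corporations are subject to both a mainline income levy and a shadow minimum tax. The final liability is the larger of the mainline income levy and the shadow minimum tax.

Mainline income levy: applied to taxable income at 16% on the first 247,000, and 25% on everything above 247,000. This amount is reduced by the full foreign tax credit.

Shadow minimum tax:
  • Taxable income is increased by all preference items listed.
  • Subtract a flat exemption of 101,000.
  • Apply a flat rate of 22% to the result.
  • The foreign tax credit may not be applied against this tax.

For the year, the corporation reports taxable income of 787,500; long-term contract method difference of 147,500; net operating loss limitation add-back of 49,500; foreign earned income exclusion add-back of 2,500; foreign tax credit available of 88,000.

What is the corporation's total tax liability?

194,920

Shadow minimum tax:
  Adjusted income: 787,500 + 147,500 + 49,500 + 2,500 = 987,000
  Less exemption 101,000 → base 886,000
  886,000 × 22% = 194,920

Mainline income levy:
  247,000 × 16% = 39,520
  540,500 × 25% = 135,125
  → 174,645
  Less foreign tax credit 88,000 → 86,645

194,920 > 86,645, so the shadow minimum tax is the binding amount.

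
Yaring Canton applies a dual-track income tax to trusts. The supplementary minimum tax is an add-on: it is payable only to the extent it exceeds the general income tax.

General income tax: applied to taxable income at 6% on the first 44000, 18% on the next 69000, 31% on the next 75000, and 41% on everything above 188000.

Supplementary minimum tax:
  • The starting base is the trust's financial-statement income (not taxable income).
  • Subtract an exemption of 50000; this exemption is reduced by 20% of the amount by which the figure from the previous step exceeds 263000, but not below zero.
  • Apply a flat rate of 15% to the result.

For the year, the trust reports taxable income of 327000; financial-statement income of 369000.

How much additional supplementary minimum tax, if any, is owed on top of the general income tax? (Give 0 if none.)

Supplementary minimum tax:
  Base (financial-statement income): 369000
  Exemption: 50000 − 20% × (369000 − 263000) = 50000 − 21200 = 28800
  Base: 369000 − 28800 = 340200
  340200 × 15% = 51030

General income tax:
  44000 × 6% = 2640
  69000 × 18% = 12420
  75000 × 31% = 23250
  139000 × 41% = 56990
  → 95300

51030 ≤ 95300, so no add-on is due.

0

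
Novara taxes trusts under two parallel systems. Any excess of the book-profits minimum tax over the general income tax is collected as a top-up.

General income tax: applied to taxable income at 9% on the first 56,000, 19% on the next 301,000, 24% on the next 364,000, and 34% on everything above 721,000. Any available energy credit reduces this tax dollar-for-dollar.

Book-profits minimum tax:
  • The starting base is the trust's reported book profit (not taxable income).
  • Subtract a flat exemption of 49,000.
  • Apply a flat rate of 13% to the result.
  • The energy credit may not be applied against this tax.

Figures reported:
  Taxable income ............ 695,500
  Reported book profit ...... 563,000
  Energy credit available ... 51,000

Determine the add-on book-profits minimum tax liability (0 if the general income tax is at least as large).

0

Book-profits minimum tax:
  Base (reported book profit): 563,000
  Less exemption 49,000 → base 514,000
  514,000 × 13% = 66,820

General income tax:
  56,000 × 9% = 5,040
  301,000 × 19% = 57,190
  338,500 × 24% = 81,240
  → 143,470
  Less energy credit 51,000 → 92,470

66,820 ≤ 92,470, so no add-on is due.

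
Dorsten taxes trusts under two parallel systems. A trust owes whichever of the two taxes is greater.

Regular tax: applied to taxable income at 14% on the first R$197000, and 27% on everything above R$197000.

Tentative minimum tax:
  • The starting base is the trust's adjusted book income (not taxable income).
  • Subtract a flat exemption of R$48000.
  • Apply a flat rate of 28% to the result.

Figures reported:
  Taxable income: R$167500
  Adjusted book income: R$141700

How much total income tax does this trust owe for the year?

R$26236

Tentative minimum tax:
  Base (adjusted book income): R$141700
  Less exemption R$48000 → base R$93700
  R$93700 × 28% = R$26236

Regular tax:
  R$167500 × 14% = R$23450

R$26236 > R$23450, so the tentative minimum tax is the binding amount.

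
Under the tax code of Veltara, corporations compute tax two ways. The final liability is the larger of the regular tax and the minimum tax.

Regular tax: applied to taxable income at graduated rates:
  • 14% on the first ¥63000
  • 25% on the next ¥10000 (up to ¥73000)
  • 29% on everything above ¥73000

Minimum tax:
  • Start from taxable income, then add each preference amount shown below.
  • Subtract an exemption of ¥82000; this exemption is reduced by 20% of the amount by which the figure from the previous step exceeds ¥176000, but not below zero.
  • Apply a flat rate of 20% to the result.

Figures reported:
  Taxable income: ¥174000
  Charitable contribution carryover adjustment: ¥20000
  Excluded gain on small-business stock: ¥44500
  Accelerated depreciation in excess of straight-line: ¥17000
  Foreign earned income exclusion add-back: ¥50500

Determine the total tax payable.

Minimum tax:
  Adjusted income: ¥174000 + ¥20000 + ¥44500 + ¥17000 + ¥50500 = ¥306000
  Exemption: ¥82000 − 20% × (¥306000 − ¥176000) = ¥82000 − ¥26000 = ¥56000
  Base: ¥306000 − ¥56000 = ¥250000
  ¥250000 × 20% = ¥50000

Regular tax:
  ¥63000 × 14% = ¥8820
  ¥10000 × 25% = ¥2500
  ¥101000 × 29% = ¥29290
  → ¥40610

¥50000 > ¥40610, so the minimum tax is the binding amount.

¥50000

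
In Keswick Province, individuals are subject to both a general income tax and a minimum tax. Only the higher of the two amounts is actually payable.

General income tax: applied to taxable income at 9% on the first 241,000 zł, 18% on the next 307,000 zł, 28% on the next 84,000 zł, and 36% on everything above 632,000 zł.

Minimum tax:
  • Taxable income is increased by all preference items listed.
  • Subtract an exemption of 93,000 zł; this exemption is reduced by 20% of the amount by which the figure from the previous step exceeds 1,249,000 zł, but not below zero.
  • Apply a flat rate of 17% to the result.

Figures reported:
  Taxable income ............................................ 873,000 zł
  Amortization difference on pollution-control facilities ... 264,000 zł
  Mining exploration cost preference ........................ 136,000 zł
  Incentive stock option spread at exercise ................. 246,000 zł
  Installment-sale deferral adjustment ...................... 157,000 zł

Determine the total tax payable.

283,628 zł

Minimum tax:
  Adjusted income: 873,000 zł + 264,000 zł + 136,000 zł + 246,000 zł + 157,000 zł = 1,676,000 zł
  Exemption: 93,000 zł − 20% × (1,676,000 zł − 1,249,000 zł) = 93,000 zł − 85,400 zł = 7,600 zł
  Base: 1,676,000 zł − 7,600 zł = 1,668,400 zł
  1,668,400 zł × 17% = 283,628 zł

General income tax:
  241,000 zł × 9% = 21,690 zł
  307,000 zł × 18% = 55,260 zł
  84,000 zł × 28% = 23,520 zł
  241,000 zł × 36% = 86,760 zł
  → 187,230 zł

283,628 zł > 187,230 zł, so the minimum tax is the binding amount.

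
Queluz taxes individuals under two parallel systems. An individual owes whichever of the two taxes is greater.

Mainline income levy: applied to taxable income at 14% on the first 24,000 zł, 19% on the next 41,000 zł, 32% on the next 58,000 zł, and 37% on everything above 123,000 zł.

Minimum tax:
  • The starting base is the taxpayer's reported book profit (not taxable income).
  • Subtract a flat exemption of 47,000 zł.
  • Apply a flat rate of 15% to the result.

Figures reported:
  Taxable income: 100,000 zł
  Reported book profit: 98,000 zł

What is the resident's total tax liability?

Mainline income levy:
  24,000 zł × 14% = 3,360 zł
  41,000 zł × 19% = 7,790 zł
  35,000 zł × 32% = 11,200 zł
  → 22,350 zł

Minimum tax:
  Base (reported book profit): 98,000 zł
  Less exemption 47,000 zł → base 51,000 zł
  51,000 zł × 15% = 7,650 zł

22,350 zł > 7,650 zł, so the mainline income levy governs.

22,350 zł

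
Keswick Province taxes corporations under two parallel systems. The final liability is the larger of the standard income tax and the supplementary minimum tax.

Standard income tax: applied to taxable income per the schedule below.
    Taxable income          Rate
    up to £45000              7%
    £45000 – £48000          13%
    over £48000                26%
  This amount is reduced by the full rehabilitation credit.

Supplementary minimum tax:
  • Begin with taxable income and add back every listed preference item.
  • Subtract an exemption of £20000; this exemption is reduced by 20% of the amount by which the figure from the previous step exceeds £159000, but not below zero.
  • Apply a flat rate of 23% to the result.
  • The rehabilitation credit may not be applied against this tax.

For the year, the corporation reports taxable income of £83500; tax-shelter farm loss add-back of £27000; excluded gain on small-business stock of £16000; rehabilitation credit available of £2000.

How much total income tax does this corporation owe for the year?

£24495

Supplementary minimum tax:
  Adjusted income: £83500 + £27000 + £16000 = £126500
  Exemption: £126500 ≤ £159000, so full £20000 applies
  Base: £126500 − £20000 = £106500
  £106500 × 23% = £24495

Standard income tax:
  £45000 × 7% = £3150
  £3000 × 13% = £390
  £35500 × 26% = £9230
  → £12770
  Less rehabilitation credit £2000 → £10770

£24495 > £10770, so the supplementary minimum tax is the binding amount.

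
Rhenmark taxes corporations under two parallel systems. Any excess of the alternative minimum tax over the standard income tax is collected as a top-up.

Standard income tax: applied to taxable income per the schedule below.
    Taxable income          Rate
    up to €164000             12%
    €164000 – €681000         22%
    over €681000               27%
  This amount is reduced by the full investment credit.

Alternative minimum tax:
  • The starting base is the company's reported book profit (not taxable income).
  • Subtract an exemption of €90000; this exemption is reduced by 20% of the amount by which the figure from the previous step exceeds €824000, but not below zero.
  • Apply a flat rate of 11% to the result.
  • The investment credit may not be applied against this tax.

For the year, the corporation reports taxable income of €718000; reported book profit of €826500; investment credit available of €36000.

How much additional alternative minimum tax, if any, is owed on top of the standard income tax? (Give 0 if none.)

€0

Alternative minimum tax:
  Base (reported book profit): €826500
  Exemption: €90000 − 20% × (€826500 − €824000) = €90000 − €500 = €89500
  Base: €826500 − €89500 = €737000
  €737000 × 11% = €81070

Standard income tax:
  €164000 × 12% = €19680
  €517000 × 22% = €113740
  €37000 × 27% = €9990
  → €143410
  Less investment credit €36000 → €107410

€81070 ≤ €107410, so no add-on is due.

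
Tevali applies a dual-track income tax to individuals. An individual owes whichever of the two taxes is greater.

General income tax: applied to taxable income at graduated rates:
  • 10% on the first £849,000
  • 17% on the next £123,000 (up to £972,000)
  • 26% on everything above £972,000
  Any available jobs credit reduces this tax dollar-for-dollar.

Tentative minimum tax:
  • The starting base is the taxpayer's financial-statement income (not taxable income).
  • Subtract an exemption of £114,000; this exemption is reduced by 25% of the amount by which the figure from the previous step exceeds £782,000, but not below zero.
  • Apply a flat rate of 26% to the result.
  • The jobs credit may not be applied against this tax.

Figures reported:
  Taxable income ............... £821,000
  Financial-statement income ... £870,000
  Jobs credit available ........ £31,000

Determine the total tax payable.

£202,280

Tentative minimum tax:
  Base (financial-statement income): £870,000
  Exemption: £114,000 − 25% × (£870,000 − £782,000) = £114,000 − £22,000 = £92,000
  Base: £870,000 − £92,000 = £778,000
  £778,000 × 26% = £202,280

General income tax:
  £821,000 × 10% = £82,100
  Less jobs credit £31,000 → £51,100

£202,280 > £51,100, so the tentative minimum tax is the binding amount.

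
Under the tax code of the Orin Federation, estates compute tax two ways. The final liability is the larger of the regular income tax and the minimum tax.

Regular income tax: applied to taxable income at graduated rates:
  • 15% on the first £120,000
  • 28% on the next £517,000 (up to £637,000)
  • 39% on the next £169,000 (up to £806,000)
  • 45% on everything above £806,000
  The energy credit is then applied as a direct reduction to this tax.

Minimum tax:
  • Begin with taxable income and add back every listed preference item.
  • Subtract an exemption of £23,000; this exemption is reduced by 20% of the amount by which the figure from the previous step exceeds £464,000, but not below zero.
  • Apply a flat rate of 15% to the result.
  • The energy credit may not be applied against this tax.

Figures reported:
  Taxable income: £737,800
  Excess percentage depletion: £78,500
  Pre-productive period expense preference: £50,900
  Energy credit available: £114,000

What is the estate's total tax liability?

Regular income tax:
  £120,000 × 15% = £18,000
  £517,000 × 28% = £144,760
  £100,800 × 39% = £39,312
  → £202,072
  Less energy credit £114,000 → £88,072

Minimum tax:
  Adjusted income: £737,800 + £78,500 + £50,900 = £867,200
  Exemption: 20% × (£867,200 − £464,000) = £80,640 ≥ £23,000, so the exemption is fully phased out
  Base: £867,200 − £0 = £867,200
  £867,200 × 15% = £130,080

£130,080 > £88,072, so the minimum tax is the binding amount.

£130,080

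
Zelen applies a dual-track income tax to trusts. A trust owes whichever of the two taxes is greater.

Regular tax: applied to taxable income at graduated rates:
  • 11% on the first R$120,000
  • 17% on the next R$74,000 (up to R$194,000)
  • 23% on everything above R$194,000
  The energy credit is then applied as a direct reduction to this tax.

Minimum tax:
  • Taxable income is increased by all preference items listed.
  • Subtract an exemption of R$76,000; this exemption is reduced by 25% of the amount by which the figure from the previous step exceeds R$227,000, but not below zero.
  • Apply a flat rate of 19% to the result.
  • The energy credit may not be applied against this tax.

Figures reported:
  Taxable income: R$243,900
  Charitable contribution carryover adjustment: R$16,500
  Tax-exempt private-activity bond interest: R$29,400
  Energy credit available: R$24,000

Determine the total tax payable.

R$43,605

Minimum tax:
  Adjusted income: R$243,900 + R$16,500 + R$29,400 = R$289,800
  Exemption: R$76,000 − 25% × (R$289,800 − R$227,000) = R$76,000 − R$15,700 = R$60,300
  Base: R$289,800 − R$60,300 = R$229,500
  R$229,500 × 19% = R$43,605

Regular tax:
  R$120,000 × 11% = R$13,200
  R$74,000 × 17% = R$12,580
  R$49,900 × 23% = R$11,477
  → R$37,257
  Less energy credit R$24,000 → R$13,257

R$43,605 > R$13,257, so the minimum tax is the binding amount.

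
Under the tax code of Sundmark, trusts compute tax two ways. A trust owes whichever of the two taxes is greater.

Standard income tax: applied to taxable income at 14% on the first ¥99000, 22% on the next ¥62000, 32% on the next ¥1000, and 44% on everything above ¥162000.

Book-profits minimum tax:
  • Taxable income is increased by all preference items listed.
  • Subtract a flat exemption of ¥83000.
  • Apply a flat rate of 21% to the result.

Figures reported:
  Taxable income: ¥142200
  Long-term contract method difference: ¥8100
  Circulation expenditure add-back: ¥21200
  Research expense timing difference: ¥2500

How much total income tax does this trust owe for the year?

¥23364

Book-profits minimum tax:
  Adjusted income: ¥142200 + ¥8100 + ¥21200 + ¥2500 = ¥174000
  Less exemption ¥83000 → base ¥91000
  ¥91000 × 21% = ¥19110

Standard income tax:
  ¥99000 × 14% = ¥13860
  ¥43200 × 22% = ¥9504
  → ¥23364

¥23364 > ¥19110, so the standard income tax governs.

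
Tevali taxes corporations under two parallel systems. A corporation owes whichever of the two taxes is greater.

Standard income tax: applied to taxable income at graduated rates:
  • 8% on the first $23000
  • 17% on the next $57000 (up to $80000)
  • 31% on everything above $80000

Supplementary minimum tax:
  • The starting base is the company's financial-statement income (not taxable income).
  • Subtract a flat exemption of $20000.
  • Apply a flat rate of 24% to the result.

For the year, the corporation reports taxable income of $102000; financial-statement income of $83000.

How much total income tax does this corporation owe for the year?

Supplementary minimum tax:
  Base (financial-statement income): $83000
  Less exemption $20000 → base $63000
  $63000 × 24% = $15120

Standard income tax:
  $23000 × 8% = $1840
  $57000 × 17% = $9690
  $22000 × 31% = $6820
  → $18350

$18350 > $15120, so the standard income tax governs.

$18350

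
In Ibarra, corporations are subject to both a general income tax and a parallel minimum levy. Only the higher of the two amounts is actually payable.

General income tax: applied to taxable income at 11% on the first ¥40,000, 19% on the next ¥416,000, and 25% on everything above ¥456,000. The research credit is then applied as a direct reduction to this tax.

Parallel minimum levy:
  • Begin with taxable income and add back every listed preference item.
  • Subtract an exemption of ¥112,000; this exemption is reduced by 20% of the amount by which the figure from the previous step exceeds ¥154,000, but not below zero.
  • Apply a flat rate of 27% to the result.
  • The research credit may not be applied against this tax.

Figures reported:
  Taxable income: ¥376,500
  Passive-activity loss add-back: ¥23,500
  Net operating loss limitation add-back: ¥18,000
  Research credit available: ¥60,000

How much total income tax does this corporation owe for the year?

Parallel minimum levy:
  Adjusted income: ¥376,500 + ¥23,500 + ¥18,000 = ¥418,000
  Exemption: ¥112,000 − 20% × (¥418,000 − ¥154,000) = ¥112,000 − ¥52,800 = ¥59,200
  Base: ¥418,000 − ¥59,200 = ¥358,800
  ¥358,800 × 27% = ¥96,876

General income tax:
  ¥40,000 × 11% = ¥4,400
  ¥336,500 × 19% = ¥63,935
  → ¥68,335
  Less research credit ¥60,000 → ¥8,335

¥96,876 > ¥8,335, so the parallel minimum levy is the binding amount.

¥96,876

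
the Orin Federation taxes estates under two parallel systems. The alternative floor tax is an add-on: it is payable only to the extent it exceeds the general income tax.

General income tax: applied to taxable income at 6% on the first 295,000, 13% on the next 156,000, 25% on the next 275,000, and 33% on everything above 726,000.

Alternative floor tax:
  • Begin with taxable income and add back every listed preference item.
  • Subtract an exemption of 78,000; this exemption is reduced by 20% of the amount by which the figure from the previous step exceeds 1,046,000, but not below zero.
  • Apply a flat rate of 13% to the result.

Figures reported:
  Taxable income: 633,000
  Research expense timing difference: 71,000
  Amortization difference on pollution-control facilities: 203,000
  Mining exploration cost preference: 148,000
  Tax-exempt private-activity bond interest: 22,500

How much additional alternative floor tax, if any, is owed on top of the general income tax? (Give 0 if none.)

47,274

General income tax:
  295,000 × 6% = 17,700
  156,000 × 13% = 20,280
  182,000 × 25% = 45,500
  → 83,480

Alternative floor tax:
  Adjusted income: 633,000 + 71,000 + 203,000 + 148,000 + 22,500 = 1,077,500
  Exemption: 78,000 − 20% × (1,077,500 − 1,046,000) = 78,000 − 6,300 = 71,700
  Base: 1,077,500 − 71,700 = 1,005,800
  1,005,800 × 13% = 130,754

Excess of alternative floor tax over general income tax: 130,754 − 83,480 = 47,274.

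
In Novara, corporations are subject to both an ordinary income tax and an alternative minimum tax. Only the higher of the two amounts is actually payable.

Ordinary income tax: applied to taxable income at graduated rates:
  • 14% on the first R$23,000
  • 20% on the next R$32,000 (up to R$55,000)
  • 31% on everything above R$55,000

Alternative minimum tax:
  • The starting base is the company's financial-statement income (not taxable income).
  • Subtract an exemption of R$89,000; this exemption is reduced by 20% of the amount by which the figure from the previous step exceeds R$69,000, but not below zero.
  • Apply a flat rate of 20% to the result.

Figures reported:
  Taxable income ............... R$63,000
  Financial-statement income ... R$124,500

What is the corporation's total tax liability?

Alternative minimum tax:
  Base (financial-statement income): R$124,500
  Exemption: R$89,000 − 20% × (R$124,500 − R$69,000) = R$89,000 − R$11,100 = R$77,900
  Base: R$124,500 − R$77,900 = R$46,600
  R$46,600 × 20% = R$9,320

Ordinary income tax:
  R$23,000 × 14% = R$3,220
  R$32,000 × 20% = R$6,400
  R$8,000 × 31% = R$2,480
  → R$12,100

R$12,100 > R$9,320, so the ordinary income tax governs.

R$12,100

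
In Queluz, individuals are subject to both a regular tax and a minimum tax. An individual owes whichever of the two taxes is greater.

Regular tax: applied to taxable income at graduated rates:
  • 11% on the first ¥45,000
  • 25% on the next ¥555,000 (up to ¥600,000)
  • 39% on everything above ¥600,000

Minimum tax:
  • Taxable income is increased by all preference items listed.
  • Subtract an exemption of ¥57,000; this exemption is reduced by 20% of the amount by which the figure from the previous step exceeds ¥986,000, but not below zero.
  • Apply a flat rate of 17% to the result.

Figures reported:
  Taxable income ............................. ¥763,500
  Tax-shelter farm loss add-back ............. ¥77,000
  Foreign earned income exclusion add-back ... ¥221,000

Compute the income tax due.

¥207,465

Regular tax:
  ¥45,000 × 11% = ¥4,950
  ¥555,000 × 25% = ¥138,750
  ¥163,500 × 39% = ¥63,765
  → ¥207,465

Minimum tax:
  Adjusted income: ¥763,500 + ¥77,000 + ¥221,000 = ¥1,061,500
  Exemption: ¥57,000 − 20% × (¥1,061,500 − ¥986,000) = ¥57,000 − ¥15,100 = ¥41,900
  Base: ¥1,061,500 − ¥41,900 = ¥1,019,600
  ¥1,019,600 × 17% = ¥173,332

¥207,465 > ¥173,332, so the regular tax governs.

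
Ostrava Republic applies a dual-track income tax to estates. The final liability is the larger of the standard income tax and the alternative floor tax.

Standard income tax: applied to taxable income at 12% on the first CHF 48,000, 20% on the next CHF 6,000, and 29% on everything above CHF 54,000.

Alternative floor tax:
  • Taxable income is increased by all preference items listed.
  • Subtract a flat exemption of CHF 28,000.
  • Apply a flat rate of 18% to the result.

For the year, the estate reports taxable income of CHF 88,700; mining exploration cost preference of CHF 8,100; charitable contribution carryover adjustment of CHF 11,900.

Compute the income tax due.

CHF 17,023

Standard income tax:
  CHF 48,000 × 12% = CHF 5,760
  CHF 6,000 × 20% = CHF 1,200
  CHF 34,700 × 29% = CHF 10,063
  → CHF 17,023

Alternative floor tax:
  Adjusted income: CHF 88,700 + CHF 8,100 + CHF 11,900 = CHF 108,700
  Less exemption CHF 28,000 → base CHF 80,700
  CHF 80,700 × 18% = CHF 14,526

CHF 17,023 > CHF 14,526, so the standard income tax governs.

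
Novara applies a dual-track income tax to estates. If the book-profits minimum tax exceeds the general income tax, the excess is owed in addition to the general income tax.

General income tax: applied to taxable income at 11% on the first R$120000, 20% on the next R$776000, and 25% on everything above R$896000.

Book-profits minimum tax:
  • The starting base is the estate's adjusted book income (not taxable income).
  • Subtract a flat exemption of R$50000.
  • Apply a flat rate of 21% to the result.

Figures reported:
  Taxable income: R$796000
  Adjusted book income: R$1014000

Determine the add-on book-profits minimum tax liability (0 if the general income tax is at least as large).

Book-profits minimum tax:
  Base (adjusted book income): R$1014000
  Less exemption R$50000 → base R$964000
  R$964000 × 21% = R$202440

General income tax:
  R$120000 × 11% = R$13200
  R$676000 × 20% = R$135200
  → R$148400

Excess of book-profits minimum tax over general income tax: R$202440 − R$148400 = R$54040.

R$54040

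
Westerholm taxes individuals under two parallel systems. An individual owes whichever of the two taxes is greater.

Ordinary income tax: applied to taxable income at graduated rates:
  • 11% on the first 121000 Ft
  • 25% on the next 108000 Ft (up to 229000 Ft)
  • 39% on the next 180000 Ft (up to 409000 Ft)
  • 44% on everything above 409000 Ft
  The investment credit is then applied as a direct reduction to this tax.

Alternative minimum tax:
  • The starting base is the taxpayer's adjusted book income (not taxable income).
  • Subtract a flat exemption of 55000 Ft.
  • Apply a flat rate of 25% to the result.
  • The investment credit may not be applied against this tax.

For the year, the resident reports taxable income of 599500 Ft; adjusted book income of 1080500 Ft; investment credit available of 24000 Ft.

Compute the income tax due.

256375 Ft

Ordinary income tax:
  121000 Ft × 11% = 13310 Ft
  108000 Ft × 25% = 27000 Ft
  180000 Ft × 39% = 70200 Ft
  190500 Ft × 44% = 83820 Ft
  → 194330 Ft
  Less investment credit 24000 Ft → 170330 Ft

Alternative minimum tax:
  Base (adjusted book income): 1080500 Ft
  Less exemption 55000 Ft → base 1025500 Ft
  1025500 Ft × 25% = 256375 Ft

256375 Ft > 170330 Ft, so the alternative minimum tax is the binding amount.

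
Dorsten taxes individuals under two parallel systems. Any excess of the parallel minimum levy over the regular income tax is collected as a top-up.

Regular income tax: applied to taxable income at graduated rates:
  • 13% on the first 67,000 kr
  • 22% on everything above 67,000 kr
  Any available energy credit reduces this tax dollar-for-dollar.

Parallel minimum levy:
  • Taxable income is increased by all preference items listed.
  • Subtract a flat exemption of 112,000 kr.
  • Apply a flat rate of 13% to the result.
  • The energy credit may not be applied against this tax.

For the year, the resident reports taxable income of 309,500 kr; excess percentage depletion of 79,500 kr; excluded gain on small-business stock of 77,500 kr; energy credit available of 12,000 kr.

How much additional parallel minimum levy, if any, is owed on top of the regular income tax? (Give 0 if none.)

0 kr

Regular income tax:
  67,000 kr × 13% = 8,710 kr
  242,500 kr × 22% = 53,350 kr
  → 62,060 kr
  Less energy credit 12,000 kr → 50,060 kr

Parallel minimum levy:
  Adjusted income: 309,500 kr + 79,500 kr + 77,500 kr = 466,500 kr
  Less exemption 112,000 kr → base 354,500 kr
  354,500 kr × 13% = 46,085 kr

46,085 kr ≤ 50,060 kr, so no add-on is due.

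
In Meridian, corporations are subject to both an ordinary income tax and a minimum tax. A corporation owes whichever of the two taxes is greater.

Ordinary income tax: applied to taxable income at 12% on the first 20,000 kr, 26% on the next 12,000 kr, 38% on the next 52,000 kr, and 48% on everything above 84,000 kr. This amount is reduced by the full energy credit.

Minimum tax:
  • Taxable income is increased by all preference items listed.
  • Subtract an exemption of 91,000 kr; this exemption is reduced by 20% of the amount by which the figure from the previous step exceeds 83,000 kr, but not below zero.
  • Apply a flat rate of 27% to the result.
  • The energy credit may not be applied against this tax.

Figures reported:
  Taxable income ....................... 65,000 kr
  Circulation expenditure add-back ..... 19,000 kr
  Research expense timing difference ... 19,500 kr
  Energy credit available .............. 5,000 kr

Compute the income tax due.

Minimum tax:
  Adjusted income: 65,000 kr + 19,000 kr + 19,500 kr = 103,500 kr
  Exemption: 91,000 kr − 20% × (103,500 kr − 83,000 kr) = 91,000 kr − 4,100 kr = 86,900 kr
  Base: 103,500 kr − 86,900 kr = 16,600 kr
  16,600 kr × 27% = 4,482 kr

Ordinary income tax:
  20,000 kr × 12% = 2,400 kr
  12,000 kr × 26% = 3,120 kr
  33,000 kr × 38% = 12,540 kr
  → 18,060 kr
  Less energy credit 5,000 kr → 13,060 kr

13,060 kr > 4,482 kr, so the ordinary income tax governs.

13,060 kr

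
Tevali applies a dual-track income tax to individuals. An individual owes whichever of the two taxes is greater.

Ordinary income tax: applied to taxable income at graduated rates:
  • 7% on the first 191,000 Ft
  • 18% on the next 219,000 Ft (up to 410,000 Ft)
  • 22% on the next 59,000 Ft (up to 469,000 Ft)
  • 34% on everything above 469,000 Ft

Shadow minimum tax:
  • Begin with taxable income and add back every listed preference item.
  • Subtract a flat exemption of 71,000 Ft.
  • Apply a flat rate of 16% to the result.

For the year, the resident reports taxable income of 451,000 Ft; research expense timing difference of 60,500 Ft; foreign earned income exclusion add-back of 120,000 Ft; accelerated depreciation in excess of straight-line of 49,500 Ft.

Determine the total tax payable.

97,600 Ft

Ordinary income tax:
  191,000 Ft × 7% = 13,370 Ft
  219,000 Ft × 18% = 39,420 Ft
  41,000 Ft × 22% = 9,020 Ft
  → 61,810 Ft

Shadow minimum tax:
  Adjusted income: 451,000 Ft + 60,500 Ft + 120,000 Ft + 49,500 Ft = 681,000 Ft
  Less exemption 71,000 Ft → base 610,000 Ft
  610,000 Ft × 16% = 97,600 Ft

97,600 Ft > 61,810 Ft, so the shadow minimum tax is the binding amount.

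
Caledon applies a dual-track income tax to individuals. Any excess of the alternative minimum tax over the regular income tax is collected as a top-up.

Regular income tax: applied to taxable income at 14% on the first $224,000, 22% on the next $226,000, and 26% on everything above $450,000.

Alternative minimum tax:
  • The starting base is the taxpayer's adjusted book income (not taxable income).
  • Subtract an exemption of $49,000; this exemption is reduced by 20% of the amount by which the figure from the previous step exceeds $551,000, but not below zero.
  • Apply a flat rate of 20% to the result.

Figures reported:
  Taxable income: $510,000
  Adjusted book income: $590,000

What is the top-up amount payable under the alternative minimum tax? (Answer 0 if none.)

$13,080

Alternative minimum tax:
  Base (adjusted book income): $590,000
  Exemption: $49,000 − 20% × ($590,000 − $551,000) = $49,000 − $7,800 = $41,200
  Base: $590,000 − $41,200 = $548,800
  $548,800 × 20% = $109,760

Regular income tax:
  $224,000 × 14% = $31,360
  $226,000 × 22% = $49,720
  $60,000 × 26% = $15,600
  → $96,680

Excess of alternative minimum tax over regular income tax: $109,760 − $96,680 = $13,080.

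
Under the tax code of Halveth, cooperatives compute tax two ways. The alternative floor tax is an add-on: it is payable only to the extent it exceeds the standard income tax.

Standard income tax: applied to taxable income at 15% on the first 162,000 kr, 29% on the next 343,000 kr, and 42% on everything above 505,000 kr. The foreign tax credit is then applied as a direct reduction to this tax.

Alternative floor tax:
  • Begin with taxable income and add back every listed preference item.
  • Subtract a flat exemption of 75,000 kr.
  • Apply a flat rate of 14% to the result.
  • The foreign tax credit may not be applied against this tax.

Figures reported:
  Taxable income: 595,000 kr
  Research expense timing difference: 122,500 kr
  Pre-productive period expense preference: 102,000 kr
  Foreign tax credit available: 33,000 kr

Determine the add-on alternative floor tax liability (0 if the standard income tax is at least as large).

0 kr

Alternative floor tax:
  Adjusted income: 595,000 kr + 122,500 kr + 102,000 kr = 819,500 kr
  Less exemption 75,000 kr → base 744,500 kr
  744,500 kr × 14% = 104,230 kr

Standard income tax:
  162,000 kr × 15% = 24,300 kr
  343,000 kr × 29% = 99,470 kr
  90,000 kr × 42% = 37,800 kr
  → 161,570 kr
  Less foreign tax credit 33,000 kr → 128,570 kr

104,230 kr ≤ 128,570 kr, so no add-on is due.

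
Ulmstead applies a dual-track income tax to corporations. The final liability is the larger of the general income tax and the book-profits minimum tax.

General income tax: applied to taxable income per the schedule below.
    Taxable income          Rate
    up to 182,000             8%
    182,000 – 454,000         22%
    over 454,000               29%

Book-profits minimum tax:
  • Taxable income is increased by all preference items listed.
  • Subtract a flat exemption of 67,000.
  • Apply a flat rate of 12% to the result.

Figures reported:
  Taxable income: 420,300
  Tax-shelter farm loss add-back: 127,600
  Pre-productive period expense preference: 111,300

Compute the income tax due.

71,064

General income tax:
  182,000 × 8% = 14,560
  238,300 × 22% = 52,426
  → 66,986

Book-profits minimum tax:
  Adjusted income: 420,300 + 127,600 + 111,300 = 659,200
  Less exemption 67,000 → base 592,200
  592,200 × 12% = 71,064

71,064 > 66,986, so the book-profits minimum tax is the binding amount.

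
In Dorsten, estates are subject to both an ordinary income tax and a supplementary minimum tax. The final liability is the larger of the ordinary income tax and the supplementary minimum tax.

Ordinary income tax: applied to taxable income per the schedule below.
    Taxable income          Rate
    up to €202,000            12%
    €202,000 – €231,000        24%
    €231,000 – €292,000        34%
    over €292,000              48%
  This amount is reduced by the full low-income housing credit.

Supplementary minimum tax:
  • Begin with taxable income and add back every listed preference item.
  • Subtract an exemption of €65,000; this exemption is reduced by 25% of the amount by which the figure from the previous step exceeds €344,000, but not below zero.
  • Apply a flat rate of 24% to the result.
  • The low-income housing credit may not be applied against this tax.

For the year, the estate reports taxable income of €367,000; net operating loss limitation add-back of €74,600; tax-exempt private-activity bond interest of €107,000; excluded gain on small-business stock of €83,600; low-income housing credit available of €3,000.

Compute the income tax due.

€151,728

Supplementary minimum tax:
  Adjusted income: €367,000 + €74,600 + €107,000 + €83,600 = €632,200
  Exemption: 25% × (€632,200 − €344,000) = €72,050 ≥ €65,000, so the exemption is fully phased out
  Base: €632,200 − €0 = €632,200
  €632,200 × 24% = €151,728

Ordinary income tax:
  €202,000 × 12% = €24,240
  €29,000 × 24% = €6,960
  €61,000 × 34% = €20,740
  €75,000 × 48% = €36,000
  → €87,940
  Less low-income housing credit €3,000 → €84,940

€151,728 > €84,940, so the supplementary minimum tax is the binding amount.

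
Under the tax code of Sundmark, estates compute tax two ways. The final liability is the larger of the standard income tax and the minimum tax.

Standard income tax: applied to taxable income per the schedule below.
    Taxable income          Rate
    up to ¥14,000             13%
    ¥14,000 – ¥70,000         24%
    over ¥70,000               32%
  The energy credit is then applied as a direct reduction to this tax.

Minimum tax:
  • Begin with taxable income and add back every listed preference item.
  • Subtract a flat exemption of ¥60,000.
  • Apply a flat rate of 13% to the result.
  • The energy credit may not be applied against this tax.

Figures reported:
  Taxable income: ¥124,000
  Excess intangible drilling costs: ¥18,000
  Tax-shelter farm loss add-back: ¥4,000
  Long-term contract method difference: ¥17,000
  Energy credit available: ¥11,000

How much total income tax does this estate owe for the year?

Standard income tax:
  ¥14,000 × 13% = ¥1,820
  ¥56,000 × 24% = ¥13,440
  ¥54,000 × 32% = ¥17,280
  → ¥32,540
  Less energy credit ¥11,000 → ¥21,540

Minimum tax:
  Adjusted income: ¥124,000 + ¥18,000 + ¥4,000 + ¥17,000 = ¥163,000
  Less exemption ¥60,000 → base ¥103,000
  ¥103,000 × 13% = ¥13,390

¥21,540 > ¥13,390, so the standard income tax governs.

¥21,540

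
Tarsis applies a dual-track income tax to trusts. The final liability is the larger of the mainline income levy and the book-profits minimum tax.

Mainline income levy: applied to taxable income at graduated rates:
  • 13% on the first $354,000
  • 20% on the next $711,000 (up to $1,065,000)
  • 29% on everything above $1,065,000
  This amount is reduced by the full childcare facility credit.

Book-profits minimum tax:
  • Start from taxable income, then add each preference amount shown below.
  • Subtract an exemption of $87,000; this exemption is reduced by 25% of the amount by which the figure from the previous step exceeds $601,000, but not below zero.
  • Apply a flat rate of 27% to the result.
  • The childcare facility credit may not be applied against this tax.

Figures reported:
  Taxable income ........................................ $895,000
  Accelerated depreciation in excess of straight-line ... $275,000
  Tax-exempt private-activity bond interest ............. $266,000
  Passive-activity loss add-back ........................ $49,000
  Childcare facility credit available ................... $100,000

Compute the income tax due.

$400,950

Book-profits minimum tax:
  Adjusted income: $895,000 + $275,000 + $266,000 + $49,000 = $1,485,000
  Exemption: 25% × ($1,485,000 − $601,000) = $221,000 ≥ $87,000, so the exemption is fully phased out
  Base: $1,485,000 − $0 = $1,485,000
  $1,485,000 × 27% = $400,950

Mainline income levy:
  $354,000 × 13% = $46,020
  $541,000 × 20% = $108,200
  → $154,220
  Less childcare facility credit $100,000 → $54,220

$400,950 > $54,220, so the book-profits minimum tax is the binding amount.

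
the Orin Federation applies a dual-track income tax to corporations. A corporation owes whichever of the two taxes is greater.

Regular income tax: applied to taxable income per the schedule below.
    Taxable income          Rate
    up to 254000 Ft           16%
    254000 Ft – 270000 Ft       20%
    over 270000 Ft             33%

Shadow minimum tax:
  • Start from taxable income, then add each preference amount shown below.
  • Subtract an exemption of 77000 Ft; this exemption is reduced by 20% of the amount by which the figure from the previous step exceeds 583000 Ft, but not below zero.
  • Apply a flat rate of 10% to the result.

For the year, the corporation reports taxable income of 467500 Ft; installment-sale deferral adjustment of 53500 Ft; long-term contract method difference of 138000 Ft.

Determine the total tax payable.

Regular income tax:
  254000 Ft × 16% = 40640 Ft
  16000 Ft × 20% = 3200 Ft
  197500 Ft × 33% = 65175 Ft
  → 109015 Ft

Shadow minimum tax:
  Adjusted income: 467500 Ft + 53500 Ft + 138000 Ft = 659000 Ft
  Exemption: 77000 Ft − 20% × (659000 Ft − 583000 Ft) = 77000 Ft − 15200 Ft = 61800 Ft
  Base: 659000 Ft − 61800 Ft = 597200 Ft
  597200 Ft × 10% = 59720 Ft

109015 Ft > 59720 Ft, so the regular income tax governs.

109015 Ft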